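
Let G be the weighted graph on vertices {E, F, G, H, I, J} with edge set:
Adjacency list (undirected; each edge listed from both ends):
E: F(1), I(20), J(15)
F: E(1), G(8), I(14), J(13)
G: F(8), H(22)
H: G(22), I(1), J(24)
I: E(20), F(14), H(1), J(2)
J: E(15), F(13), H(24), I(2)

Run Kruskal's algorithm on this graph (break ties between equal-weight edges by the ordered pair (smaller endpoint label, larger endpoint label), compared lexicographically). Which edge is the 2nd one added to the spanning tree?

H-I

Kruskal's algorithm — process edges by increasing weight (ties by edge label):
E F (1): add. Components now {E,F} {G} {H} {I} {J}
H I (1): add. Components now {E,F} {G} {H,I} {J}
I J (2): add. Components now {E,F} {G} {H,I,J}
F G (8): add. Components now {E,F,G} {H,I,J}
F J (13): add. Components now {E,F,G,H,I,J}
The 2nd edge added is H I.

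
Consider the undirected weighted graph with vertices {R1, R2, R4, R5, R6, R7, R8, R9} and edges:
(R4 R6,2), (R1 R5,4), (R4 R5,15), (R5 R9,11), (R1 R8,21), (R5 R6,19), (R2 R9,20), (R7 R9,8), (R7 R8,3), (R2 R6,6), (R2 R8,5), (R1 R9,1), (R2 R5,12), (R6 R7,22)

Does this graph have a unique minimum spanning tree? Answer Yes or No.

Yes

Sort edges by weight, then run Kruskal:
R1 R9 (1): add — endpoints in different components.
R4 R6 (2): add — endpoints in different components.
R7 R8 (3): add — endpoints in different components.
R1 R5 (4): add — endpoints in different components.
R2 R8 (5): add — endpoints in different components.
R2 R6 (6): add — endpoints in different components.
R7 R9 (8): add — endpoints in different components.
Every non-tree edge has weight strictly greater than the heaviest edge on the tree path between its endpoints, so the MST is unique.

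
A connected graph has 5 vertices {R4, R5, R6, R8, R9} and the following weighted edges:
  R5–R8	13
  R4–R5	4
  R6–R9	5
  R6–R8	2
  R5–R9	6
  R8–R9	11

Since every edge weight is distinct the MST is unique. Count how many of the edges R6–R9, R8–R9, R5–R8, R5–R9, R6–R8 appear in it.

3

Sort edges by weight, then run Kruskal:
R6–R8 (2): add. Components now {R9} {R4} {R6,R8} {R5}
R4–R5 (4): add. Components now {R9} {R4,R5} {R6,R8}
R6–R9 (5): add. Components now {R6,R8,R9} {R4,R5}
R5–R9 (6): add. Components now {R4,R5,R6,R8,R9}
MST edge set: {R6–R8, R4–R5, R6–R9, R5–R9}.
Of the listed edges, {R6–R9, R5–R9, R6–R8} are in the MST → 3.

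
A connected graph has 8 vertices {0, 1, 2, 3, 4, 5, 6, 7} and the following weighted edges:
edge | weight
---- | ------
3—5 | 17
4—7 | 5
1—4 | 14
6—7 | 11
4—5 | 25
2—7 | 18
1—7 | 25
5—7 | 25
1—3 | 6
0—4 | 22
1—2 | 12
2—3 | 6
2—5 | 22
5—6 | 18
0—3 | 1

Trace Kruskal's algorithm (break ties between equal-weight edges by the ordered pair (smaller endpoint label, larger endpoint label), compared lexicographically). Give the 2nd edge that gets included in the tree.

Sort edges by weight, then run Kruskal:
0—3 (1): add — endpoints in different components.
4—7 (5): add — endpoints in different components.
1—3 (6): add — endpoints in different components.
2—3 (6): add — endpoints in different components.
6—7 (11): add — endpoints in different components.
1—2 (12): skip — 1 and 2 already connected.
1—4 (14): add — endpoints in different components.
3—5 (17): add — endpoints in different components.
The 2nd edge added is 4—7.

4-7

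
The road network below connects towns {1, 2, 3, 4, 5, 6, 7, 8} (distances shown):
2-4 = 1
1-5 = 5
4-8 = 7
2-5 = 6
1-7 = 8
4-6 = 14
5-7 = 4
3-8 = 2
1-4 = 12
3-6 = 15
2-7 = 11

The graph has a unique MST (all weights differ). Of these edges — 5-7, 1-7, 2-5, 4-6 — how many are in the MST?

3

Kruskal's algorithm — process edges by increasing weight (ties by edge label):
2-4 (1): add — endpoints in different components.
3-8 (2): add — endpoints in different components.
5-7 (4): add — endpoints in different components.
1-5 (5): add — endpoints in different components.
2-5 (6): add — endpoints in different components.
4-8 (7): add — endpoints in different components.
1-7 (8): skip — 1 and 7 already connected.
2-7 (11): skip — 2 and 7 already connected.
1-4 (12): skip — 1 and 4 already connected.
4-6 (14): add — endpoints in different components.
MST edge set: {2-4, 3-8, 5-7, 1-5, 2-5, 4-8, 4-6}.
Of the listed edges, {5-7, 2-5, 4-6} are in the MST → 3.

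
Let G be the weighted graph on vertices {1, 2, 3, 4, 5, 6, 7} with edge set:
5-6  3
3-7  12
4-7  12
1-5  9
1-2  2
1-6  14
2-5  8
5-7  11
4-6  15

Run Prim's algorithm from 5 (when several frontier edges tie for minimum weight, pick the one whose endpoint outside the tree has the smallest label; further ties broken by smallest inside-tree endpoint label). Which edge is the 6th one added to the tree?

4-7

Prim's algorithm from 5:
Step 1: cheapest edge leaving the tree is 5-6 (3); add 6.
Step 2: cheapest edge leaving the tree is 2-5 (8); add 2.
Step 3: cheapest edge leaving the tree is 1-2 (2); add 1.
Step 4: cheapest edge leaving the tree is 5-7 (11); add 7.
Step 5: cheapest edge leaving the tree is 3-7 (12); add 3.
Step 6: cheapest edge leaving the tree is 4-7 (12); add 4.
The 6th edge added is 4-7.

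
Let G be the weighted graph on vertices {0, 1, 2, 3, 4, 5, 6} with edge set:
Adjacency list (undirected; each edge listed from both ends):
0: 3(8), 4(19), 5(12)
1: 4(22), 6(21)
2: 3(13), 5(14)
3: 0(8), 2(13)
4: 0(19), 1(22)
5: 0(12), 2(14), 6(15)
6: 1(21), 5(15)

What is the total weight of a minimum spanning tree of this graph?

Kruskal's algorithm — process edges by increasing weight (ties by edge label):
0–3 (8): add — endpoints in different components.
0–5 (12): add — endpoints in different components.
2–3 (13): add — endpoints in different components.
2–5 (14): skip — 2 and 5 already connected.
5–6 (15): add — endpoints in different components.
0–4 (19): add — endpoints in different components.
1–6 (21): add — endpoints in different components.
MST edges: 0–3, 0–5, 2–3, 5–6, 0–4, 1–6; total weight 8+12+13+15+19+21 = 88.

88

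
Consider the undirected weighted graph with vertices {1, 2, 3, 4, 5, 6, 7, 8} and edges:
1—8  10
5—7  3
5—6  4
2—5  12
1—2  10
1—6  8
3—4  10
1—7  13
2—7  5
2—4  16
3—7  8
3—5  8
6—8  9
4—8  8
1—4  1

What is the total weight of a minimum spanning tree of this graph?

37

Sort edges by weight, then run Kruskal:
1—4 (1): add — endpoints in different components.
5—7 (3): add — endpoints in different components.
5—6 (4): add — endpoints in different components.
2—7 (5): add — endpoints in different components.
1—6 (8): add — endpoints in different components.
3—5 (8): add — endpoints in different components.
3—7 (8): skip — 3 and 7 already connected.
4—8 (8): add — endpoints in different components.
MST edges: 1—4, 5—7, 5—6, 2—7, 1—6, 3—5, 4—8; total weight 1+3+4+5+8+8+8 = 37.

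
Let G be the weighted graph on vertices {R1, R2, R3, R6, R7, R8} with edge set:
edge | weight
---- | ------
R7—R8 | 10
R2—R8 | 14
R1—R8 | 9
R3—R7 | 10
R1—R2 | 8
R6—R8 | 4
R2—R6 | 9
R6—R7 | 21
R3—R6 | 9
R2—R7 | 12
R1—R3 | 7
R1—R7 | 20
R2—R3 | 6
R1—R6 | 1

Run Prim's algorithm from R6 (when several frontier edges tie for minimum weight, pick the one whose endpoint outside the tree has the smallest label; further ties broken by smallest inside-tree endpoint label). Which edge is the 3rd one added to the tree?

R1-R3

Prim, starting at R6.
Step 1: cheapest edge leaving the tree is R1—R6 (1); add R1.
Step 2: cheapest edge leaving the tree is R6—R8 (4); add R8.
Step 3: cheapest edge leaving the tree is R1—R3 (7); add R3.
Step 4: cheapest edge leaving the tree is R2—R3 (6); add R2.
Step 5: cheapest edge leaving the tree is R3—R7 (10); add R7.
The 3rd edge added is R1—R3.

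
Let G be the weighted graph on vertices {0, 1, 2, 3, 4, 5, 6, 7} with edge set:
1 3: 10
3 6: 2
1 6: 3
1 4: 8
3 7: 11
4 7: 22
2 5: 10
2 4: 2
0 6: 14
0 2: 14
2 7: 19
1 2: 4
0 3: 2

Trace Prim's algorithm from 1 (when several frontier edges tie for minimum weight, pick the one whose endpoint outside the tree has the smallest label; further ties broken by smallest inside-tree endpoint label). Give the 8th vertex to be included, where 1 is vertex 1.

Grow the tree from 1 using Prim:
Step 1: cheapest edge leaving the tree is 1 6 (3); add 6.
Step 2: cheapest edge leaving the tree is 3 6 (2); add 3.
Step 3: cheapest edge leaving the tree is 0 3 (2); add 0.
Step 4: cheapest edge leaving the tree is 1 2 (4); add 2.
Step 5: cheapest edge leaving the tree is 2 4 (2); add 4.
Step 6: cheapest edge leaving the tree is 2 5 (10); add 5.
Step 7: cheapest edge leaving the tree is 3 7 (11); add 7.
Vertex order: 1, 6, 3, 0, 2, 4, 5, 7. The 8th vertex is 7.

7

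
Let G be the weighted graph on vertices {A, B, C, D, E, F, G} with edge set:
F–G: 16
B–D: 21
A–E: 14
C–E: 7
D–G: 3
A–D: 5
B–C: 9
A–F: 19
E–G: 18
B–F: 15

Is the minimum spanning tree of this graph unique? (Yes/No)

Kruskal: consider edges lightest-first.
D–G (3): add. Components now {A} {B} {C} {D,G} {E} {F}
A–D (5): add. Components now {A,D,G} {B} {C} {E} {F}
C–E (7): add. Components now {A,D,G} {B} {C,E} {F}
B–C (9): add. Components now {A,D,G} {B,C,E} {F}
A–E (14): add. Components now {A,B,C,D,E,G} {F}
B–F (15): add. Components now {A,B,C,D,E,F,G}
Every non-tree edge has weight strictly greater than the heaviest edge on the tree path between its endpoints, so the MST is unique.

Yes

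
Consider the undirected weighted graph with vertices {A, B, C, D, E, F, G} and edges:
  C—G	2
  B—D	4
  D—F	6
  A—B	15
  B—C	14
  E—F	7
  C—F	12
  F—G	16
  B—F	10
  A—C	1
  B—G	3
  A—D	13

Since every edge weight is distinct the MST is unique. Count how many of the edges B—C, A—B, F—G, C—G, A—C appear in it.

2

Kruskal: consider edges lightest-first.
A—C (1): add. Components now {A,C} {B} {D} {E} {F} {G}
C—G (2): add. Components now {A,C,G} {B} {D} {E} {F}
B—G (3): add. Components now {A,B,C,G} {D} {E} {F}
B—D (4): add. Components now {A,B,C,D,G} {E} {F}
D—F (6): add. Components now {A,B,C,D,F,G} {E}
E—F (7): add. Components now {A,B,C,D,E,F,G}
MST edge set: {A—C, C—G, B—G, B—D, D—F, E—F}.
Of the listed edges, {C—G, A—C} are in the MST → 2.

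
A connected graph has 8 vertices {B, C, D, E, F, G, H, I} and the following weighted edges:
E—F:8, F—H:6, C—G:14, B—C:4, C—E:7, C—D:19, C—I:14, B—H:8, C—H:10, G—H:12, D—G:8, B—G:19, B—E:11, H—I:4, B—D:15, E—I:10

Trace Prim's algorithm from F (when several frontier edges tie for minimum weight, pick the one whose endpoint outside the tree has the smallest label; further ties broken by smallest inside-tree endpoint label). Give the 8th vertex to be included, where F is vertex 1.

Prim, starting at F.
Step 1: cheapest edge leaving the tree is F—H (6); add H.
Step 2: cheapest edge leaving the tree is H—I (4); add I.
Step 3: cheapest edge leaving the tree is B—H (8); add B.
Step 4: cheapest edge leaving the tree is B—C (4); add C.
Step 5: cheapest edge leaving the tree is C—E (7); add E.
Step 6: cheapest edge leaving the tree is G—H (12); add G.
Step 7: cheapest edge leaving the tree is D—G (8); add D.
Vertex order: F, H, I, B, C, E, G, D. The 8th vertex is D.

D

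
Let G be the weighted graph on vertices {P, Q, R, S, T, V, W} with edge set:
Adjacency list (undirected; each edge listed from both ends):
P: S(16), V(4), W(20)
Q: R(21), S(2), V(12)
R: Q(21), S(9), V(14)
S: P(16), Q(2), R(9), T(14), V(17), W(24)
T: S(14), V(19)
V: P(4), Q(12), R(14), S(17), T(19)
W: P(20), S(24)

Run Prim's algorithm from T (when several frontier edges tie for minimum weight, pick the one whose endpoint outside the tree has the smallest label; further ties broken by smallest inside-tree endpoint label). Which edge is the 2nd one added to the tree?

Q-S

Prim, starting at T.
Step 1: cheapest edge leaving the tree is S—T (14); add S.
Step 2: cheapest edge leaving the tree is Q—S (2); add Q.
Step 3: cheapest edge leaving the tree is R—S (9); add R.
Step 4: cheapest edge leaving the tree is Q—V (12); add V.
Step 5: cheapest edge leaving the tree is P—V (4); add P.
Step 6: cheapest edge leaving the tree is P—W (20); add W.
The 2nd edge added is Q—S.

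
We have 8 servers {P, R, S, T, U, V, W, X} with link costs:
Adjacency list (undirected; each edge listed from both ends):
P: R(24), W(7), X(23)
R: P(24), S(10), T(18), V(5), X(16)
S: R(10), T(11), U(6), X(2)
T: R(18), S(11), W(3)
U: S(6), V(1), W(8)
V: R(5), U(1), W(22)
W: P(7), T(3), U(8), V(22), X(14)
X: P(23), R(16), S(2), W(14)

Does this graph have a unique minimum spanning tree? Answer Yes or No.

Sort edges by weight, then run Kruskal:
U-V (1): add — endpoints in different components.
S-X (2): add — endpoints in different components.
T-W (3): add — endpoints in different components.
R-V (5): add — endpoints in different components.
S-U (6): add — endpoints in different components.
P-W (7): add — endpoints in different components.
U-W (8): add — endpoints in different components.
Every non-tree edge has weight strictly greater than the heaviest edge on the tree path between its endpoints, so the MST is unique.

Yes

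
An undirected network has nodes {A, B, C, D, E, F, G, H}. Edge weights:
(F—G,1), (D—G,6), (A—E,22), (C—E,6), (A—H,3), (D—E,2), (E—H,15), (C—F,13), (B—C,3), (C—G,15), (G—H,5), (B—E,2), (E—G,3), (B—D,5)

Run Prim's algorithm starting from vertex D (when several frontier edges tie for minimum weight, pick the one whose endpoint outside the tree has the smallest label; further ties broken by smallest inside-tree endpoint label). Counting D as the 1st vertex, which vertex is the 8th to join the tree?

Prim's algorithm from D:
Step 1: cheapest edge leaving the tree is D—E (2); add E.
Step 2: cheapest edge leaving the tree is B—E (2); add B.
Step 3: cheapest edge leaving the tree is B—C (3); add C.
Step 4: cheapest edge leaving the tree is E—G (3); add G.
Step 5: cheapest edge leaving the tree is F—G (1); add F.
Step 6: cheapest edge leaving the tree is G—H (5); add H.
Step 7: cheapest edge leaving the tree is A—H (3); add A.
Vertex order: D, E, B, C, G, F, H, A. The 8th vertex is A.

A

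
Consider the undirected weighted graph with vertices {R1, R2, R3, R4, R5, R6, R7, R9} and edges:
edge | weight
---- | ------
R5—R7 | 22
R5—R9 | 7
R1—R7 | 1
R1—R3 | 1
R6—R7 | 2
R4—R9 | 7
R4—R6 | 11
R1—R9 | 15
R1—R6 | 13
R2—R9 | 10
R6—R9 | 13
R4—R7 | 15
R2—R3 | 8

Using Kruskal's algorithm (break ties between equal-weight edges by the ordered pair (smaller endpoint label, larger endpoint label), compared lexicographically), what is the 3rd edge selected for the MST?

Kruskal: consider edges lightest-first.
R1—R3 (1): add — endpoints in different components.
R1—R7 (1): add — endpoints in different components.
R6—R7 (2): add — endpoints in different components.
R4—R9 (7): add — endpoints in different components.
R5—R9 (7): add — endpoints in different components.
R2—R3 (8): add — endpoints in different components.
R2—R9 (10): add — endpoints in different components.
The 3rd edge added is R6—R7.

R6-R7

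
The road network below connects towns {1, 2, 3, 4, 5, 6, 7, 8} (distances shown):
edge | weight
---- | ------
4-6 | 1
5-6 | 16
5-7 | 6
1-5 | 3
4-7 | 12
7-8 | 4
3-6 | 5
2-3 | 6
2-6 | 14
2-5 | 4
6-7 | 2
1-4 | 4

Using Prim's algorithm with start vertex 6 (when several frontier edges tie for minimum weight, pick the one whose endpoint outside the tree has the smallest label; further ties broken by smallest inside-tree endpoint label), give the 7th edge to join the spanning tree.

3-6

Prim's algorithm from 6:
Step 1: frontier [4-6 1, 6-7 2, 3-6 5, 2-6 14, 5-6 16] → take 4-6 (1); add 4.
Step 2: frontier [1-4 4, 4-7 12, 6-7 2, 3-6 5, 2-6 14, 5-6 16] → take 6-7 (2); add 7.
Step 3: frontier [1-4 4, 3-6 5, 2-6 14, 5-6 16, 7-8 4, 5-7 6] → take 1-4 (4); add 1.
Step 4: frontier [1-5 3, 3-6 5, 2-6 14, 5-6 16, 7-8 4, 5-7 6] → take 1-5 (3); add 5.
Step 5: frontier [2-5 4, 3-6 5, 2-6 14, 7-8 4] → take 2-5 (4); add 2.
Step 6: frontier [2-3 6, 3-6 5, 7-8 4] → take 7-8 (4); add 8.
Step 7: frontier [2-3 6, 3-6 5] → take 3-6 (5); add 3.
The 7th edge added is 3-6.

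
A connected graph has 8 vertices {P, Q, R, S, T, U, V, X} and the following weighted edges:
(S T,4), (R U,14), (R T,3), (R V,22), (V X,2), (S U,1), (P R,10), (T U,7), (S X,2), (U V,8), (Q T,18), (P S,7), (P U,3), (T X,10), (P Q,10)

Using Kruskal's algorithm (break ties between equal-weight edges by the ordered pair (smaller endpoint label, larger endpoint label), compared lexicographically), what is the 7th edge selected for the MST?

P-Q

Kruskal: consider edges lightest-first.
S U (1): add — endpoints in different components.
S X (2): add — endpoints in different components.
V X (2): add — endpoints in different components.
P U (3): add — endpoints in different components.
R T (3): add — endpoints in different components.
S T (4): add — endpoints in different components.
P S (7): skip — S and P already connected.
T U (7): skip — T and U already connected.
U V (8): skip — V and U already connected.
P Q (10): add — endpoints in different components.
The 7th edge added is P Q.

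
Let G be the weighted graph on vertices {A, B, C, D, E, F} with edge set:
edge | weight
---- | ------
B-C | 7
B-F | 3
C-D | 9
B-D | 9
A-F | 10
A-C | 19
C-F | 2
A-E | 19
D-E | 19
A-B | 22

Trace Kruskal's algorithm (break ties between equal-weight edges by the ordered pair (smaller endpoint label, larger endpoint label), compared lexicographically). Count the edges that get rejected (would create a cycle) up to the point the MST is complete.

Kruskal: consider edges lightest-first.
C-F (2): add. Components now {A} {B} {C,F} {D} {E}
B-F (3): add. Components now {A} {B,C,F} {D} {E}
B-C (7): skip — B and C already connected.
B-D (9): add. Components now {A} {B,C,D,F} {E}
C-D (9): skip — C and D already connected.
A-F (10): add. Components now {A,B,C,D,F} {E}
A-C (19): skip — A and C already connected.
A-E (19): add. Components now {A,B,C,D,E,F}
Edges rejected before the tree was complete: 3.

3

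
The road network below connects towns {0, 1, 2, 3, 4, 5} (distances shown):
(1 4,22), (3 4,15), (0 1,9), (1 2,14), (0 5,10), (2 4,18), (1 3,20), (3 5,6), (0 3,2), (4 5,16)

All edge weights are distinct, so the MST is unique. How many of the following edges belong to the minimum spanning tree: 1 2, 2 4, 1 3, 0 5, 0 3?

2

Kruskal's algorithm — process edges by increasing weight (ties by edge label):
0 3 (2): add — endpoints in different components.
3 5 (6): add — endpoints in different components.
0 1 (9): add — endpoints in different components.
0 5 (10): skip — 0 and 5 already connected.
1 2 (14): add — endpoints in different components.
3 4 (15): add — endpoints in different components.
MST edge set: {0 3, 3 5, 0 1, 1 2, 3 4}.
Of the listed edges, {1 2, 0 3} are in the MST → 2.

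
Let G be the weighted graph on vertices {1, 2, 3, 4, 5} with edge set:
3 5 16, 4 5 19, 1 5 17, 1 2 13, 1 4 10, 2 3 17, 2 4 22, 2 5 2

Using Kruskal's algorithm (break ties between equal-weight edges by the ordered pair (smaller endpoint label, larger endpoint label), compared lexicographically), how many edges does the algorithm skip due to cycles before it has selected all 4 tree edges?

Kruskal: consider edges lightest-first.
2 5 (2): add — endpoints in different components.
1 4 (10): add — endpoints in different components.
1 2 (13): add — endpoints in different components.
3 5 (16): add — endpoints in different components.
Edges rejected before the tree was complete: 0.

0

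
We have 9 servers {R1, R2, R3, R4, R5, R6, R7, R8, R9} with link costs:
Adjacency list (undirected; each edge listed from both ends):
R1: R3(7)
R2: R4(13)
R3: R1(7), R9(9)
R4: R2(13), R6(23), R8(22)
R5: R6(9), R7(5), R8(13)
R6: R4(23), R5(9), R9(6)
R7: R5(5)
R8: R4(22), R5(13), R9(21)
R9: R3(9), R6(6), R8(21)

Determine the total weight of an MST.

Sort edges by weight, then run Kruskal:
R5-R7 (5): add — endpoints in different components.
R6-R9 (6): add — endpoints in different components.
R1-R3 (7): add — endpoints in different components.
R3-R9 (9): add — endpoints in different components.
R5-R6 (9): add — endpoints in different components.
R2-R4 (13): add — endpoints in different components.
R5-R8 (13): add — endpoints in different components.
R8-R9 (21): skip — R8 and R9 already connected.
R4-R8 (22): add — endpoints in different components.
MST edges: R5-R7, R6-R9, R1-R3, R3-R9, R5-R6, R2-R4, R5-R8, R4-R8; total weight 5+6+7+9+9+13+13+22 = 84.

84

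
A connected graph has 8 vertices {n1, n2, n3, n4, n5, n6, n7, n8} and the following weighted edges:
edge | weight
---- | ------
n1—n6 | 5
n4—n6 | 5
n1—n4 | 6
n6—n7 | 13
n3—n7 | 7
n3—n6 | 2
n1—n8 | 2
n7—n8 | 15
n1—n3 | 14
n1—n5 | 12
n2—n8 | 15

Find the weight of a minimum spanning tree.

48

Kruskal: consider edges lightest-first.
n1—n8 (2): add — endpoints in different components.
n3—n6 (2): add — endpoints in different components.
n1—n6 (5): add — endpoints in different components.
n4—n6 (5): add — endpoints in different components.
n1—n4 (6): skip — n1 and n4 already connected.
n3—n7 (7): add — endpoints in different components.
n1—n5 (12): add — endpoints in different components.
n6—n7 (13): skip — n6 and n7 already connected.
n1—n3 (14): skip — n3 and n1 already connected.
n2—n8 (15): add — endpoints in different components.
MST edges: n1—n8, n3—n6, n1—n6, n4—n6, n3—n7, n1—n5, n2—n8; total weight 2+2+5+5+7+12+15 = 48.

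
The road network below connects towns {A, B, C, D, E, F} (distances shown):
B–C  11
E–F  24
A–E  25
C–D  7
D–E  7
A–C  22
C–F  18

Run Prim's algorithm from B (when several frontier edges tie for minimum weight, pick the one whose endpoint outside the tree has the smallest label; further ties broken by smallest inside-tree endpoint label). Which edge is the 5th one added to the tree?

Prim, starting at B.
Step 1: frontier [B–C 11] → take B–C (11); add C.
Step 2: frontier [C–D 7, C–F 18, A–C 22] → take C–D (7); add D.
Step 3: frontier [C–F 18, A–C 22, D–E 7] → take D–E (7); add E.
Step 4: frontier [C–F 18, A–C 22, E–F 24, A–E 25] → take C–F (18); add F.
Step 5: frontier [A–C 22, A–E 25] → take A–C (22); add A.
The 5th edge added is A–C.

A-C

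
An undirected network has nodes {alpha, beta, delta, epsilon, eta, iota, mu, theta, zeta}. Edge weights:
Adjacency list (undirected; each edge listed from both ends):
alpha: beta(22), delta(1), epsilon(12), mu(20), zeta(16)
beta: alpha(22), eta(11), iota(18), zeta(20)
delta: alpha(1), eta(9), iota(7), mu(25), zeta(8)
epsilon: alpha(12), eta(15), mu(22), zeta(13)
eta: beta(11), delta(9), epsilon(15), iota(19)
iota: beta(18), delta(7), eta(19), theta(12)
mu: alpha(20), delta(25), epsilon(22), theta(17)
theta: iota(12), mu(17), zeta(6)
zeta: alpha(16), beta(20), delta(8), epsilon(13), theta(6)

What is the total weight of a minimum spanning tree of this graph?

71

Kruskal's algorithm — process edges by increasing weight (ties by edge label):
alpha—delta (1): add — endpoints in different components.
theta—zeta (6): add — endpoints in different components.
delta—iota (7): add — endpoints in different components.
delta—zeta (8): add — endpoints in different components.
delta—eta (9): add — endpoints in different components.
beta—eta (11): add — endpoints in different components.
alpha—epsilon (12): add — endpoints in different components.
iota—theta (12): skip — theta and iota already connected.
epsilon—zeta (13): skip — epsilon and zeta already connected.
epsilon—eta (15): skip — epsilon and eta already connected.
alpha—zeta (16): skip — zeta and alpha already connected.
mu—theta (17): add — endpoints in different components.
MST edges: alpha—delta, theta—zeta, delta—iota, delta—zeta, delta—eta, beta—eta, alpha—epsilon, mu—theta; total weight 1+6+7+8+9+11+12+17 = 71.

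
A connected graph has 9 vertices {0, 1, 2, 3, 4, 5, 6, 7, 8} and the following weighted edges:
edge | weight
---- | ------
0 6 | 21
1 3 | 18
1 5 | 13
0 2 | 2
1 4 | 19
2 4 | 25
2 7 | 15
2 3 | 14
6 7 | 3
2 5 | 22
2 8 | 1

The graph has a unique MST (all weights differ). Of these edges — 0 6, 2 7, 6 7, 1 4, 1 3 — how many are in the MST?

Sort edges by weight, then run Kruskal:
2 8 (1): add — endpoints in different components.
0 2 (2): add — endpoints in different components.
6 7 (3): add — endpoints in different components.
1 5 (13): add — endpoints in different components.
2 3 (14): add — endpoints in different components.
2 7 (15): add — endpoints in different components.
1 3 (18): add — endpoints in different components.
1 4 (19): add — endpoints in different components.
MST edge set: {2 8, 0 2, 6 7, 1 5, 2 3, 2 7, 1 3, 1 4}.
Of the listed edges, {2 7, 6 7, 1 4, 1 3} are in the MST → 4.

4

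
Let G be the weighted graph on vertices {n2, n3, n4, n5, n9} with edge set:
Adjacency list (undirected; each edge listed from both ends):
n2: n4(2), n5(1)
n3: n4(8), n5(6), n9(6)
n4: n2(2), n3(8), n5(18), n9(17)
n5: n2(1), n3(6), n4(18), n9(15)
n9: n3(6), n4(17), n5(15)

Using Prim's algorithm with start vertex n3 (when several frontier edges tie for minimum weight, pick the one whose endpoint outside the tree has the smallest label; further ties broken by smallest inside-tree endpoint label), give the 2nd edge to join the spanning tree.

n2-n5

Prim, starting at n3.
Step 1: cheapest edge leaving the tree is n3–n5 (6); add n5.
Step 2: cheapest edge leaving the tree is n2–n5 (1); add n2.
Step 3: cheapest edge leaving the tree is n2–n4 (2); add n4.
Step 4: cheapest edge leaving the tree is n3–n9 (6); add n9.
The 2nd edge added is n2–n5.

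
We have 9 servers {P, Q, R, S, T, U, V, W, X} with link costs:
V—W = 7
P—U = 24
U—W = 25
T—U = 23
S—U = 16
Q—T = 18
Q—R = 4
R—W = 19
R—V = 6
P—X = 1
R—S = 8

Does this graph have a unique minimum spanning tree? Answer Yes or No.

Yes

Sort edges by weight, then run Kruskal:
P—X (1): add — endpoints in different components.
Q—R (4): add — endpoints in different components.
R—V (6): add — endpoints in different components.
V—W (7): add — endpoints in different components.
R—S (8): add — endpoints in different components.
S—U (16): add — endpoints in different components.
Q—T (18): add — endpoints in different components.
R—W (19): skip — W and R already connected.
T—U (23): skip — T and U already connected.
P—U (24): add — endpoints in different components.
Every non-tree edge has weight strictly greater than the heaviest edge on the tree path between its endpoints, so the MST is unique.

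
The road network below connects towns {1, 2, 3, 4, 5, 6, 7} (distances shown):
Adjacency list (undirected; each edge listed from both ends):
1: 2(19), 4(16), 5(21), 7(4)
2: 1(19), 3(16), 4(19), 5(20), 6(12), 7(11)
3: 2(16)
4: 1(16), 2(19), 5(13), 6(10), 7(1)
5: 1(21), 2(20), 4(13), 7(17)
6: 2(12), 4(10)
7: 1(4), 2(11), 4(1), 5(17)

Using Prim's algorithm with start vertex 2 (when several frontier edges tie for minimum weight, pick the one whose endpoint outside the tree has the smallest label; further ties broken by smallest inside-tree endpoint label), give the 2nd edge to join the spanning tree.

4-7

Prim, starting at 2.
Step 1: cheapest edge leaving the tree is 2 7 (11); add 7.
Step 2: cheapest edge leaving the tree is 4 7 (1); add 4.
Step 3: cheapest edge leaving the tree is 1 7 (4); add 1.
Step 4: cheapest edge leaving the tree is 4 6 (10); add 6.
Step 5: cheapest edge leaving the tree is 4 5 (13); add 5.
Step 6: cheapest edge leaving the tree is 2 3 (16); add 3.
The 2nd edge added is 4 7.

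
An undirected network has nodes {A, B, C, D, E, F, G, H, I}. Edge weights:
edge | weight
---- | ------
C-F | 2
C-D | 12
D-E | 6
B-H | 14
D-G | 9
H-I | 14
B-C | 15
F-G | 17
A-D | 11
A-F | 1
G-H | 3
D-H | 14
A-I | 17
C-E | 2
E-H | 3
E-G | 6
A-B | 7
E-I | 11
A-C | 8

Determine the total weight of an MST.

Prim's algorithm from G:
Step 1: cheapest edge leaving the tree is G-H (3); add H.
Step 2: cheapest edge leaving the tree is E-H (3); add E.
Step 3: cheapest edge leaving the tree is C-E (2); add C.
Step 4: cheapest edge leaving the tree is C-F (2); add F.
Step 5: cheapest edge leaving the tree is A-F (1); add A.
Step 6: cheapest edge leaving the tree is D-E (6); add D.
Step 7: cheapest edge leaving the tree is A-B (7); add B.
Step 8: cheapest edge leaving the tree is E-I (11); add I.
MST edges: G-H, E-H, C-E, C-F, A-F, D-E, A-B, E-I; total weight 3+3+2+2+1+6+7+11 = 35.

35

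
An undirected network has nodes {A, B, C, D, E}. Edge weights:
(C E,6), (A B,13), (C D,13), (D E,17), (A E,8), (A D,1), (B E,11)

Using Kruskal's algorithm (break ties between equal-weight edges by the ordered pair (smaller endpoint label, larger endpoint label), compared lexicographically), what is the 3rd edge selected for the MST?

A-E

Sort edges by weight, then run Kruskal:
A D (1): add. Components now {A,D} {B} {C} {E}
C E (6): add. Components now {A,D} {B} {C,E}
A E (8): add. Components now {A,C,D,E} {B}
B E (11): add. Components now {A,B,C,D,E}
The 3rd edge added is A E.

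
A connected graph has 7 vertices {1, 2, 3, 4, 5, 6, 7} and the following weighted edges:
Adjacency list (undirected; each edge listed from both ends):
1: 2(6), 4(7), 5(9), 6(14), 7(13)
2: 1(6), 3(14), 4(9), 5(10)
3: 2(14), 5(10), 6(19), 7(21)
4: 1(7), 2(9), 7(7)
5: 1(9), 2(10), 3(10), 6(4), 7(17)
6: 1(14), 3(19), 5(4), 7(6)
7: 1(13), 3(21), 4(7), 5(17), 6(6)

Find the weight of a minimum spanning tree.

Kruskal's algorithm — process edges by increasing weight (ties by edge label):
5–6 (4): add — endpoints in different components.
1–2 (6): add — endpoints in different components.
6–7 (6): add — endpoints in different components.
1–4 (7): add — endpoints in different components.
4–7 (7): add — endpoints in different components.
1–5 (9): skip — 1 and 5 already connected.
2–4 (9): skip — 2 and 4 already connected.
2–5 (10): skip — 2 and 5 already connected.
3–5 (10): add — endpoints in different components.
MST edges: 5–6, 1–2, 6–7, 1–4, 4–7, 3–5; total weight 4+6+6+7+7+10 = 40.

40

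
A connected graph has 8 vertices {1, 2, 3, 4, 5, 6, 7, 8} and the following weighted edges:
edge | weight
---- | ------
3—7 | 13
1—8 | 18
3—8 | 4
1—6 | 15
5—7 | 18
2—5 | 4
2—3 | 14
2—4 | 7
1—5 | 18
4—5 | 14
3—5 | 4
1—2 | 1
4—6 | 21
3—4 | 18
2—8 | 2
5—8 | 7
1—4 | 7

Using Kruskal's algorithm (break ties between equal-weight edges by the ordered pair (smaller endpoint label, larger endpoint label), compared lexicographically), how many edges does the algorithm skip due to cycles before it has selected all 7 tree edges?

5

Kruskal's algorithm — process edges by increasing weight (ties by edge label):
1—2 (1): add — endpoints in different components.
2—8 (2): add — endpoints in different components.
2—5 (4): add — endpoints in different components.
3—5 (4): add — endpoints in different components.
3—8 (4): skip — 3 and 8 already connected.
1—4 (7): add — endpoints in different components.
2—4 (7): skip — 2 and 4 already connected.
5—8 (7): skip — 5 and 8 already connected.
3—7 (13): add — endpoints in different components.
2—3 (14): skip — 2 and 3 already connected.
4—5 (14): skip — 4 and 5 already connected.
1—6 (15): add — endpoints in different components.
Edges rejected before the tree was complete: 5.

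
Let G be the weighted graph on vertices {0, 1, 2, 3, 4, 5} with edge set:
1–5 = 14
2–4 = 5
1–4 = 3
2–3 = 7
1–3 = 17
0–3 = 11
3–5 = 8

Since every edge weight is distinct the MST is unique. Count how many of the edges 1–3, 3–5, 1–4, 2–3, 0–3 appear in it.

4

Kruskal: consider edges lightest-first.
1–4 (3): add — endpoints in different components.
2–4 (5): add — endpoints in different components.
2–3 (7): add — endpoints in different components.
3–5 (8): add — endpoints in different components.
0–3 (11): add — endpoints in different components.
MST edge set: {1–4, 2–4, 2–3, 3–5, 0–3}.
Of the listed edges, {3–5, 1–4, 2–3, 0–3} are in the MST → 4.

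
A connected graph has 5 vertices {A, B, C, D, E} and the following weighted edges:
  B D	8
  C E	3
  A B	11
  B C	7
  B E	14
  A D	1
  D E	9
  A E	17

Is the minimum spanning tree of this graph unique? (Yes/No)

Yes

Kruskal: consider edges lightest-first.
A D (1): add — endpoints in different components.
C E (3): add — endpoints in different components.
B C (7): add — endpoints in different components.
B D (8): add — endpoints in different components.
Every non-tree edge has weight strictly greater than the heaviest edge on the tree path between its endpoints, so the MST is unique.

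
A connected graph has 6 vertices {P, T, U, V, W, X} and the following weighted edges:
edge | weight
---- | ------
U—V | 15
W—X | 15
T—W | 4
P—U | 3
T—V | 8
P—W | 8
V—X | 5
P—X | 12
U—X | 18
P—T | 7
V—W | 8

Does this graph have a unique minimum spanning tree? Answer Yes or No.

No

Sort edges by weight, then run Kruskal:
P—U (3): add — endpoints in different components.
T—W (4): add — endpoints in different components.
V—X (5): add — endpoints in different components.
P—T (7): add — endpoints in different components.
P—W (8): skip — W and P already connected.
T—V (8): add — endpoints in different components.
Non-tree edge V—W has weight 8, equal to the heaviest edge on its tree cycle — swapping gives another MST of the same weight. Not unique.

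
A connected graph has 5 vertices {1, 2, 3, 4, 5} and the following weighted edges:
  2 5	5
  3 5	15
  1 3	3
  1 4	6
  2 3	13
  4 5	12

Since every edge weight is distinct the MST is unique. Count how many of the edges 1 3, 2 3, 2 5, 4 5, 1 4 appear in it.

4

Kruskal's algorithm — process edges by increasing weight (ties by edge label):
1 3 (3): add — endpoints in different components.
2 5 (5): add — endpoints in different components.
1 4 (6): add — endpoints in different components.
4 5 (12): add — endpoints in different components.
MST edge set: {1 3, 2 5, 1 4, 4 5}.
Of the listed edges, {1 3, 2 5, 4 5, 1 4} are in the MST → 4.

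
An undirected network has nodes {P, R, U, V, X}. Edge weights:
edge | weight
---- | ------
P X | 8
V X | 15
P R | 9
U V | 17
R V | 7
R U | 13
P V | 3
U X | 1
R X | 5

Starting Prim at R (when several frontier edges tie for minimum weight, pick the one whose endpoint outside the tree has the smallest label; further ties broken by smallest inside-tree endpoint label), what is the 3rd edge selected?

Prim's algorithm from R:
Step 1: frontier [R X 5, R V 7, P R 9, R U 13] → take R X (5); add X.
Step 2: frontier [R V 7, P R 9, R U 13, U X 1, P X 8, V X 15] → take U X (1); add U.
Step 3: frontier [R V 7, P R 9, U V 17, P X 8, V X 15] → take R V (7); add V.
Step 4: frontier [P R 9, P V 3, P X 8] → take P V (3); add P.
The 3rd edge added is R V.

R-V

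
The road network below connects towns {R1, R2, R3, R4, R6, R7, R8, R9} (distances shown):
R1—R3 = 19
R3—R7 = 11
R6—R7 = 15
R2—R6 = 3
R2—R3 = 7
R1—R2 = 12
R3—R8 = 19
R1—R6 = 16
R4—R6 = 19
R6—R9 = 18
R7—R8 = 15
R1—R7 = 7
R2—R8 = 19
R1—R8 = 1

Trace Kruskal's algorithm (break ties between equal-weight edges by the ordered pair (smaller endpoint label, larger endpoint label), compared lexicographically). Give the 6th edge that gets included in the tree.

Sort edges by weight, then run Kruskal:
R1—R8 (1): add — endpoints in different components.
R2—R6 (3): add — endpoints in different components.
R1—R7 (7): add — endpoints in different components.
R2—R3 (7): add — endpoints in different components.
R3—R7 (11): add — endpoints in different components.
R1—R2 (12): skip — R2 and R1 already connected.
R6—R7 (15): skip — R6 and R7 already connected.
R7—R8 (15): skip — R8 and R7 already connected.
R1—R6 (16): skip — R6 and R1 already connected.
R6—R9 (18): add — endpoints in different components.
R1—R3 (19): skip — R3 and R1 already connected.
R2—R8 (19): skip — R2 and R8 already connected.
R3—R8 (19): skip — R8 and R3 already connected.
R4—R6 (19): add — endpoints in different components.
The 6th edge added is R6—R9.

R6-R9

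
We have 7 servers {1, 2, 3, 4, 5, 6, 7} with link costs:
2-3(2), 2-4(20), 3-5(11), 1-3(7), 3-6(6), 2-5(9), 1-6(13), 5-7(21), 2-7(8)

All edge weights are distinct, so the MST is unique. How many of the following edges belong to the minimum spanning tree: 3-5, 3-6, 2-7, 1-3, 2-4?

Kruskal: consider edges lightest-first.
2-3 (2): add. Components now {1} {2,3} {4} {5} {6} {7}
3-6 (6): add. Components now {1} {2,3,6} {4} {5} {7}
1-3 (7): add. Components now {1,2,3,6} {4} {5} {7}
2-7 (8): add. Components now {1,2,3,6,7} {4} {5}
2-5 (9): add. Components now {1,2,3,5,6,7} {4}
3-5 (11): skip — 3 and 5 already connected.
1-6 (13): skip — 1 and 6 already connected.
2-4 (20): add. Components now {1,2,3,4,5,6,7}
MST edge set: {2-3, 3-6, 1-3, 2-7, 2-5, 2-4}.
Of the listed edges, {3-6, 2-7, 1-3, 2-4} are in the MST → 4.

4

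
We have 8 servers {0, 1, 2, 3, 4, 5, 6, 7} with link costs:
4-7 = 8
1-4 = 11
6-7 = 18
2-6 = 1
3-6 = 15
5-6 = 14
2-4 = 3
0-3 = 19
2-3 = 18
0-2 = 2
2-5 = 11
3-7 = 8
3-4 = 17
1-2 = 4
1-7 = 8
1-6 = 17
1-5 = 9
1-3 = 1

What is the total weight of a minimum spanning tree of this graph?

Prim, starting at 2.
Step 1: cheapest edge leaving the tree is 2-6 (1); add 6.
Step 2: cheapest edge leaving the tree is 0-2 (2); add 0.
Step 3: cheapest edge leaving the tree is 2-4 (3); add 4.
Step 4: cheapest edge leaving the tree is 1-2 (4); add 1.
Step 5: cheapest edge leaving the tree is 1-3 (1); add 3.
Step 6: cheapest edge leaving the tree is 1-7 (8); add 7.
Step 7: cheapest edge leaving the tree is 1-5 (9); add 5.
MST edges: 2-6, 0-2, 2-4, 1-2, 1-3, 1-7, 1-5; total weight 1+2+3+4+1+8+9 = 28.

28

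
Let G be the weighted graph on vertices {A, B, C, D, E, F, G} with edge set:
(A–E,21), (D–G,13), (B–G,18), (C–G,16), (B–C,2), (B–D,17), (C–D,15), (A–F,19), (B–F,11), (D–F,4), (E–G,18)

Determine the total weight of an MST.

Grow the tree from C using Prim:
Step 1: cheapest edge leaving the tree is B–C (2); add B.
Step 2: cheapest edge leaving the tree is B–F (11); add F.
Step 3: cheapest edge leaving the tree is D–F (4); add D.
Step 4: cheapest edge leaving the tree is D–G (13); add G.
Step 5: cheapest edge leaving the tree is E–G (18); add E.
Step 6: cheapest edge leaving the tree is A–F (19); add A.
MST edges: B–C, B–F, D–F, D–G, E–G, A–F; total weight 2+11+4+13+18+19 = 67.

67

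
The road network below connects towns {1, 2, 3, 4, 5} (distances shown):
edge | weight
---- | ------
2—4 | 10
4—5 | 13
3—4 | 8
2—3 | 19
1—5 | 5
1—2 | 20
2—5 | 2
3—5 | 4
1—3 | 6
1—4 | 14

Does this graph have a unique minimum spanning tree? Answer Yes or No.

Yes

Sort edges by weight, then run Kruskal:
2—5 (2): add — endpoints in different components.
3—5 (4): add — endpoints in different components.
1—5 (5): add — endpoints in different components.
1—3 (6): skip — 1 and 3 already connected.
3—4 (8): add — endpoints in different components.
Every non-tree edge has weight strictly greater than the heaviest edge on the tree path between its endpoints, so the MST is unique.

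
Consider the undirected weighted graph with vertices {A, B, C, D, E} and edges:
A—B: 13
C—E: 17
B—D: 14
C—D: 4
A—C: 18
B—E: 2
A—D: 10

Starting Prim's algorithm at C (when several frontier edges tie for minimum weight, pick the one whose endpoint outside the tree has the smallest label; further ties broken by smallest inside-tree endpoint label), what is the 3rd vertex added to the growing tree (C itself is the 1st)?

A

Prim, starting at C.
Step 1: frontier [C—D 4, C—E 17, A—C 18] → take C—D (4); add D.
Step 2: frontier [C—E 17, A—C 18, A—D 10, B—D 14] → take A—D (10); add A.
Step 3: frontier [A—B 13, C—E 17, B—D 14] → take A—B (13); add B.
Step 4: frontier [B—E 2, C—E 17] → take B—E (2); add E.
Vertex order: C, D, A, B, E. The 3rd vertex is A.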